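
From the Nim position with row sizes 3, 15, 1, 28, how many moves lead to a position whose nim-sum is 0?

Nim-sum: 3 ^ 15 ^ 1 ^ 28 = 17.
The overall nim-sum is X = 17. A row of size p has a winning move iff p XOR X < p (reduce it to p XOR X).
  3: 3 XOR 17 = 18 ≥ 3 — no move.
  15: 15 XOR 17 = 30 ≥ 15 — no move.
  1: 1 XOR 17 = 16 ≥ 1 — no move.
  28: 28 XOR 17 = 13 < 28 — winning move (to 13).
That gives 1 winning move.

1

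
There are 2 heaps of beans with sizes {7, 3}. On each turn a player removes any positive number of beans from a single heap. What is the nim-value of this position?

Nim-sum: 7 XOR 3 = 4.

4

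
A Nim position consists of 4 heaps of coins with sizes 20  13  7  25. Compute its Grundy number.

7

Nim-sum: 20 XOR 13 XOR 7 XOR 25 = 7.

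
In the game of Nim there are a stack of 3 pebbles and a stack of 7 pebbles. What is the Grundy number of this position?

4

In binary:
  011  (3)
  111  (7)
  ---
  100  (4)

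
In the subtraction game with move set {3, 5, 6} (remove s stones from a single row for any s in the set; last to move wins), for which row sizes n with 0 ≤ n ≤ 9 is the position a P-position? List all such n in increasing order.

0, 1, 2, 9

Compute g(0), g(1), … for moves {3, 5, 6}:
g(0) = mex{} = 0
g(1) = mex{} = 0
g(2) = mex{} = 0
g(3) = mex{0} = 1
g(4) = mex{0} = 1
g(5) = mex{0} = 1
g(6) = mex{0,1} = 2
g(7) = mex{0,1} = 2
g(8) = mex{0,1} = 2
g(9) = mex{1,2} = 0
The P-positions (g = 0) in 0..9 are 0, 1, 2, 9.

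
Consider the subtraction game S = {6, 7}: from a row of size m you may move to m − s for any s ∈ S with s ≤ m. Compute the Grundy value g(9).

1

Grundy values for subtraction set {6, 7}:
k:     0  1  2  3  4  5  6  7  8  9
g(k):  0  0  0  0  0  0  1  1  1  1
So g(9) = 1.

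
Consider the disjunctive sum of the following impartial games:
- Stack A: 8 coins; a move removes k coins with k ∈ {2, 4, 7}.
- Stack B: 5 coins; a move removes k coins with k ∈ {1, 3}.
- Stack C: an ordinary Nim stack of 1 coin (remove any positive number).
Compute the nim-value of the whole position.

1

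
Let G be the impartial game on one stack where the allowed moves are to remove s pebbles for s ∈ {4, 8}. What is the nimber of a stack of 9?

2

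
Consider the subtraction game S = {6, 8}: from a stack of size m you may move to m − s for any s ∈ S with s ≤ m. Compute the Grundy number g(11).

Compute g(0), g(1), … for moves {6, 8}:
k:     0  1  2  3  4  5  6  7  8  9 10 11
g(k):  0  0  0  0  0  0  1  1  1  1  1  1
So g(11) = 1.

1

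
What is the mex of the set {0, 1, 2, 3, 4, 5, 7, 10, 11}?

6

The values 0, 1, 2, 3, 4, 5 are all present; 6 is the first non-negative integer missing from the set.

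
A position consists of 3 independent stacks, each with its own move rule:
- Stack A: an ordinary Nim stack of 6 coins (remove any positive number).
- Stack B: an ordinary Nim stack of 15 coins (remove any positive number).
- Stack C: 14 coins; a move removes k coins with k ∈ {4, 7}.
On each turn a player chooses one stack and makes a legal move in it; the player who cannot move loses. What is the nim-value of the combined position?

Stack A is a plain Nim stack of size 6, so its Grundy value is 6.
Stack B is a plain Nim stack of size 15, so its Grundy value is 15.
Build the Grundy sequence for stack C with g(k) = mex{g(k−s) : s ∈ {4, 7}, s ≤ k}:
g(0) = mex{} = 0
g(1) = mex{} = 0
g(2) = mex{} = 0
g(3) = mex{} = 0
g(4) = mex{0} = 1
g(5) = mex{0} = 1
g(6) = mex{0} = 1
g(7) = mex{0} = 1
g(8) = mex{0,1} = 2
g(9) = mex{0,1} = 2
g(10) = mex{0,1} = 2
g(11) = mex{1} = 0
g(12) = mex{1,2} = 0
g(13) = mex{1,2} = 0
g(14) = mex{1,2} = 0
So g(14) = 0.
By the Sprague-Grundy theorem, the Grundy value of a sum of independent games is the XOR of the component values.
Combined value = 6 XOR 15 XOR 0 = 9.

9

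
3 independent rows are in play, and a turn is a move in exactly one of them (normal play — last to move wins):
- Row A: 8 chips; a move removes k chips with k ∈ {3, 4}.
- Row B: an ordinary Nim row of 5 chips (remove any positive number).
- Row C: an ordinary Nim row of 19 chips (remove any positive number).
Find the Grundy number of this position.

22

Grundy values for row A (subtraction set {3, 4}):
k:     0  1  2  3  4  5  6  7  8
g(k):  0  0  0  1  1  1  2  0  0
So g(8) = 0.
Row B is a plain Nim row of size 5, so its Grundy value is 5.
Row C is a plain Nim row of size 19, so its Grundy value is 19.
By the Sprague-Grundy theorem, the Grundy value of a sum of independent games is the XOR of the component values.
Combined value = 0 ⊕ 5 ⊕ 19 = 22.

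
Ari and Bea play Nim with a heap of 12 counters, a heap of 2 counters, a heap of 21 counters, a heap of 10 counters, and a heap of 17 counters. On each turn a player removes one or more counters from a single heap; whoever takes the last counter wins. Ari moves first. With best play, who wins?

Compute the nim-sum pairwise:
12 XOR 2 = 14
14 XOR 21 = 27
27 XOR 10 = 17
17 XOR 17 = 0
The nim-sum is 0, so this is a P-position: the player to move is in a losing position under optimal play; Ari is about to move from it and so loses — Bea wins.

Bea wins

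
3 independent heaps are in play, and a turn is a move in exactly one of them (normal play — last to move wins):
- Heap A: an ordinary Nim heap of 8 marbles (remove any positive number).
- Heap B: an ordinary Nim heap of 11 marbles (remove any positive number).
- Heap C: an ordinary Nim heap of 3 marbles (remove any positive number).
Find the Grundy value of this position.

Heap A is a plain Nim heap of size 8, so its Grundy value is 8.
Heap B is a plain Nim heap of size 11, so its Grundy value is 11.
Heap C is a plain Nim heap of size 3, so its Grundy value is 3.
By the Sprague-Grundy theorem, the Grundy value of a sum of independent games is the XOR of the component values.
Combined value = 8 ⊕ 11 ⊕ 3 = 0.

0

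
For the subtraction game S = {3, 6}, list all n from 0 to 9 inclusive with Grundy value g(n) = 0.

Compute g(0), g(1), … for moves {3, 6}:
k:     0  1  2  3  4  5  6  7  8  9
g(k):  0  0  0  1  1  1  2  2  2  0
The P-positions (g = 0) in 0..9 are 0, 1, 2, 9.

0, 1, 2, 9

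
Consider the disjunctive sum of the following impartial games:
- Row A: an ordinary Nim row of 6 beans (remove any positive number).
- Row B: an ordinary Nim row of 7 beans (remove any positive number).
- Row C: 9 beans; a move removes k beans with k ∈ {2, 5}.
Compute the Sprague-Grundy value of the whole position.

0

Row A is a plain Nim row of size 6, so its Grundy value is 6.
Row B is a plain Nim row of size 7, so its Grundy value is 7.
Grundy values for row C (subtraction set {2, 5}):
k:     0  1  2  3  4  5  6  7  8  9
g(k):  0  0  1  1  0  2  1  0  0  1
So g(9) = 1.
The value of a disjunctive sum is the nim-sum of the parts.
Combined value = 6 XOR 7 XOR 1 = 0.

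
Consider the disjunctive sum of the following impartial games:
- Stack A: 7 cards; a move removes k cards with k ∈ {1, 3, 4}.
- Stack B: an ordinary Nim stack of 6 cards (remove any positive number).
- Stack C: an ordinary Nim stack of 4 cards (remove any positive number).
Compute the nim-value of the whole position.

Grundy values for stack A (subtraction set {1, 3, 4}):
k:     0  1  2  3  4  5  6  7
g(k):  0  1  0  1  2  3  2  0
So g(7) = 0.
Stack B is a plain Nim stack of size 6, so its Grundy value is 6.
Stack C is a plain Nim stack of size 4, so its Grundy value is 4.
The value of a disjunctive sum is the nim-sum of the parts.
Combined value = 0 XOR 6 XOR 4 = 2.

2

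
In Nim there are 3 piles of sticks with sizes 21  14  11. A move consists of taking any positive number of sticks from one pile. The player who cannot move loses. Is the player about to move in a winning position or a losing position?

Winning position

Write each in binary and XOR column by column:
  10101  (21)
  01110  (14)
  01011  (11)
  -----
  10000  (16)
The nim-sum is 16 ≠ 0, so this is an N-position: the player to move can win.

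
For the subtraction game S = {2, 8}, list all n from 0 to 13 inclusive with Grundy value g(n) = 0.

Grundy values for subtraction set {2, 8}:
k:     0  1  2  3  4  5  6  7  8  9 10 11 12 13
g(k):  0  0  1  1  0  0  1  1  2  2  0  0  1  1
The P-positions (g = 0) in 0..13 are 0, 1, 4, 5, 10, 11.

0, 1, 4, 5, 10, 11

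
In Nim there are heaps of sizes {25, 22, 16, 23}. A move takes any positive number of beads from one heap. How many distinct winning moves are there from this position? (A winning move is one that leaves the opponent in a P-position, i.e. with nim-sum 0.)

1

Compute the nim-sum pairwise:
25 ⊕ 22 = 15
15 ⊕ 16 = 31
31 ⊕ 23 = 8
The overall nim-sum is X = 8. A heap of size p has a winning move iff p XOR X < p (reduce it to p XOR X).
  25: 25 XOR 8 = 17 < 25 — winning move (to 17).
  22: 22 XOR 8 = 30 ≥ 22 — no move.
  16: 16 XOR 8 = 24 ≥ 16 — no move.
  23: 23 XOR 8 = 31 ≥ 23 — no move.
That gives 1 winning move.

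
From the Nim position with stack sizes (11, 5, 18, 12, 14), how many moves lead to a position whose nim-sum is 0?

1

Nim-sum: 11 XOR 5 XOR 18 XOR 12 XOR 14 = 30.
The overall nim-sum is X = 30. A stack of size p has a winning move iff p XOR X < p (reduce it to p XOR X).
  11: 11 XOR 30 = 21 ≥ 11 — no move.
  5: 5 XOR 30 = 27 ≥ 5 — no move.
  18: 18 XOR 30 = 12 < 18 — winning move (to 12).
  12: 12 XOR 30 = 18 ≥ 12 — no move.
  14: 14 XOR 30 = 16 ≥ 14 — no move.
That gives 1 winning move.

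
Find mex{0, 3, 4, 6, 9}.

0 is in the set but 1 is not, so the mex is 1.

1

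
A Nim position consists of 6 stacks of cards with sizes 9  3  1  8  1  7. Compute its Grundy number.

Write each in binary and XOR column by column:
  1001  (9)
  0011  (3)
  0001  (1)
  1000  (8)
  0001  (1)
  0111  (7)
  ----
  0101  (5)

5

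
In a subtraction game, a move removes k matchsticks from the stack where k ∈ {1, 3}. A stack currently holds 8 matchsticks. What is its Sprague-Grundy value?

Grundy values for subtraction set {1, 3}:
k:     0  1  2  3  4  5  6  7  8
g(k):  0  1  0  1  0  1  0  1  0
So g(8) = 0.

0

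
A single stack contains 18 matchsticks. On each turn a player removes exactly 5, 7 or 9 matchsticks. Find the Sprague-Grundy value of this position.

Build the Grundy sequence with g(k) = mex{g(k−s) : s ∈ {5, 7, 9}, s ≤ k}:
k:     0  1  2  3  4  5  6  7  8  9 10 11 12 13 14 15 16 17 18
g(k):  0  0  0  0  0  1  1  1  1  1  2  2  2  2  0  0  0  0  0
So g(18) = 0.

0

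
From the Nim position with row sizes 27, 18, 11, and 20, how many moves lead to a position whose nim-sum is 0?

Compute the nim-sum pairwise:
27 ⊕ 18 = 9
9 ⊕ 11 = 2
2 ⊕ 20 = 22
The overall nim-sum is X = 22. A row of size p has a winning move iff p XOR X < p (reduce it to p XOR X).
  27: 27 XOR 22 = 13 < 27 — winning move (to 13).
  18: 18 XOR 22 = 4 < 18 — winning move (to 4).
  11: 11 XOR 22 = 29 ≥ 11 — no move.
  20: 20 XOR 22 = 2 < 20 — winning move (to 2).
That gives 3 winning moves.

3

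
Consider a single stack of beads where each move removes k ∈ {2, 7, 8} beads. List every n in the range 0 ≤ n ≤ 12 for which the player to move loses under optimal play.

0, 1, 4, 5, 10

Compute g(0), g(1), … for moves {2, 7, 8}:
k:     0  1  2  3  4  5  6  7  8  9 10 11 12
g(k):  0  0  1  1  0  0  1  1  2  2  0  3  1
The P-positions (g = 0) in 0..12 are 0, 1, 4, 5, 10.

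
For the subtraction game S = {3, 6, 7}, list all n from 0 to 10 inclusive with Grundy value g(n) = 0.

0, 1, 2, 10

Build the Grundy sequence with g(k) = mex{g(k−s) : s ∈ {3, 6, 7}, s ≤ k}:
k:     0  1  2  3  4  5  6  7  8  9 10
g(k):  0  0  0  1  1  1  2  2  2  3  0
The P-positions (g = 0) in 0..10 are 0, 1, 2, 10.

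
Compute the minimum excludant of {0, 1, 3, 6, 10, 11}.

2

The values 0, 1 are all present; 2 is the first non-negative integer missing from the set.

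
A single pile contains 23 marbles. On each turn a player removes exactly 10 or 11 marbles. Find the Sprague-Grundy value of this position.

0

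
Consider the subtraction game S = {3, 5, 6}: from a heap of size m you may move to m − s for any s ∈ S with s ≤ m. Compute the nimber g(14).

1

Grundy values for subtraction set {3, 5, 6}:
g(0) = mex{} = 0
g(1) = mex{} = 0
g(2) = mex{} = 0
g(3) = mex{0} = 1
g(4) = mex{0} = 1
g(5) = mex{0} = 1
g(6) = mex{0,1} = 2
g(7) = mex{0,1} = 2
g(8) = mex{0,1} = 2
g(9) = mex{1,2} = 0
g(10) = mex{1,2} = 0
g(11) = mex{1,2} = 0
g(12) = mex{0,2} = 1
g(13) = mex{0,2} = 1
g(14) = mex{0,2} = 1
So g(14) = 1.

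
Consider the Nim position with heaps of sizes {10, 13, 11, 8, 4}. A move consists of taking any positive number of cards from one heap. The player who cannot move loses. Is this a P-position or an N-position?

P-position

Nim-sum: 10 ^ 13 ^ 11 ^ 8 ^ 4 = 0.
The nim-sum is 0, so this is a P-position: the player to move is in a losing position under optimal play.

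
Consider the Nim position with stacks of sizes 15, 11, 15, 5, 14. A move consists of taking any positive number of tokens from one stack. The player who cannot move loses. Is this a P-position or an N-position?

P-position

Write each in binary and XOR column by column:
  1111  (15)
  1011  (11)
  1111  (15)
  0101  (5)
  1110  (14)
  ----
  0000  (0)
The nim-sum is 0, so this is a P-position: the player to move is in a losing position under optimal play.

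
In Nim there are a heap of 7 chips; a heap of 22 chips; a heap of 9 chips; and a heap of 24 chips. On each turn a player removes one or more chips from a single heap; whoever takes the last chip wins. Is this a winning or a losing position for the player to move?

Compute the nim-sum pairwise:
7 ^ 22 = 17
17 ^ 9 = 24
24 ^ 24 = 0
The nim-sum is 0, so this is a P-position: the player to move is in a losing position under optimal play.

Losing position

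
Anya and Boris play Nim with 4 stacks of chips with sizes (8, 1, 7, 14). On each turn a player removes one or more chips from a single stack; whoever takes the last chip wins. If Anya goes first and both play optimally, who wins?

Boris wins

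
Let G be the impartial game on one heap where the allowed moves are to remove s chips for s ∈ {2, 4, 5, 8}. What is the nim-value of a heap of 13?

Build the Grundy sequence with g(k) = mex{g(k−s) : s ∈ {2, 4, 5, 8}, s ≤ k}:
g(0) = mex{} = 0
g(1) = mex{} = 0
g(2) = mex{0} = 1
g(3) = mex{0} = 1
g(4) = mex{0,1} = 2
g(5) = mex{0,1} = 2
g(6) = mex{0,1,2} = 3
g(7) = mex{1,2} = 0
g(8) = mex{0,1,2,3} = 4
g(9) = mex{0,2} = 1
g(10) = mex{1,2,3,4} = 0
g(11) = mex{0,1,3} = 2
g(12) = mex{0,2,4} = 1
g(13) = mex{1,2,4} = 0
So g(13) = 0.

0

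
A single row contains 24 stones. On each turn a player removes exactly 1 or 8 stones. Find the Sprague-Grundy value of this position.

0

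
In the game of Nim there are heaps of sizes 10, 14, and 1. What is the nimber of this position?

5

Nim-sum: 10 ^ 14 ^ 1 = 5.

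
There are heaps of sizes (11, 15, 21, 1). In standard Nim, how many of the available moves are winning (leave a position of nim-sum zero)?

In binary:
  01011  (11)
  01111  (15)
  10101  (21)
  00001  (1)
  -----
  10000  (16)
The overall nim-sum is X = 16. A heap of size p has a winning move iff p XOR X < p (reduce it to p XOR X).
  11: 11 XOR 16 = 27 ≥ 11 — no move.
  15: 15 XOR 16 = 31 ≥ 15 — no move.
  21: 21 XOR 16 = 5 < 21 — winning move (to 5).
  1: 1 XOR 16 = 17 ≥ 1 — no move.
That gives 1 winning move.

1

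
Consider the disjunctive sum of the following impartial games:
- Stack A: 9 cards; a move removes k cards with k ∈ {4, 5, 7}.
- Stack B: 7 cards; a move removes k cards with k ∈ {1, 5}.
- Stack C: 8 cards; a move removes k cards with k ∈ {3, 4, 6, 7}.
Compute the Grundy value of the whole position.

For stack A, compute g(0), g(1), … with moves {4, 5, 7}:
k:     0  1  2  3  4  5  6  7  8  9
g(k):  0  0  0  0  1  1  1  1  2  2
So g(9) = 2.
Build the Grundy sequence for stack B with g(k) = mex{g(k−s) : s ∈ {1, 5}, s ≤ k}:
k:     0  1  2  3  4  5  6  7
g(k):  0  1  0  1  0  1  0  1
So g(7) = 1.
Build the Grundy sequence for stack C with g(k) = mex{g(k−s) : s ∈ {3, 4, 6, 7}, s ≤ k}:
g(0) = mex{} = 0
g(1) = mex{} = 0
g(2) = mex{} = 0
g(3) = mex{0} = 1
g(4) = mex{0} = 1
g(5) = mex{0} = 1
g(6) = mex{0,1} = 2
g(7) = mex{0,1} = 2
g(8) = mex{0,1} = 2
So g(8) = 2.
By the Sprague-Grundy theorem, the Grundy value of a sum of independent games is the XOR of the component values.
Combined value = 2 XOR 1 XOR 2 = 1.

1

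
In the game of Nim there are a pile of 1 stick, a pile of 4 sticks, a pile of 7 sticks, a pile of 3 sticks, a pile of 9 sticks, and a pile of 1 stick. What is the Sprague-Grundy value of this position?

Compute the nim-sum pairwise:
1 ^ 4 = 5
5 ^ 7 = 2
2 ^ 3 = 1
1 ^ 9 = 8
8 ^ 1 = 9

9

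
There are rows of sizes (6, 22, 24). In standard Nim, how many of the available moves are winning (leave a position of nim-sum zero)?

1

In binary:
  00110  (6)
  10110  (22)
  11000  (24)
  -----
  01000  (8)
The overall nim-sum is X = 8. A row of size p has a winning move iff p XOR X < p (reduce it to p XOR X).
  6: 6 XOR 8 = 14 ≥ 6 — no move.
  22: 22 XOR 8 = 30 ≥ 22 — no move.
  24: 24 XOR 8 = 16 < 24 — winning move (to 16).
That gives 1 winning move.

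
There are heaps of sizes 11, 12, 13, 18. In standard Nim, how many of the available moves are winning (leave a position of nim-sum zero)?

Nim-sum: 11 ^ 12 ^ 13 ^ 18 = 24.
The overall nim-sum is X = 24. A heap of size p has a winning move iff p XOR X < p (reduce it to p XOR X).
  11: 11 XOR 24 = 19 ≥ 11 — no move.
  12: 12 XOR 24 = 20 ≥ 12 — no move.
  13: 13 XOR 24 = 21 ≥ 13 — no move.
  18: 18 XOR 24 = 10 < 18 — winning move (to 10).
That gives 1 winning move.

1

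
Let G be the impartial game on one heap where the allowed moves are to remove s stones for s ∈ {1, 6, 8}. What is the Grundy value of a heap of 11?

0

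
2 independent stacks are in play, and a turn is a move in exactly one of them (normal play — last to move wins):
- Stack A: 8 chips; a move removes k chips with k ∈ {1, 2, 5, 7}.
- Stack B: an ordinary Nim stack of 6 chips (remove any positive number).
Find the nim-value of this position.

4

Grundy values for stack A (subtraction set {1, 2, 5, 7}):
g(0) = mex{} = 0
g(1) = mex{0} = 1
g(2) = mex{0,1} = 2
g(3) = mex{1,2} = 0
g(4) = mex{0,2} = 1
g(5) = mex{0,1} = 2
g(6) = mex{1,2} = 0
g(7) = mex{0,2} = 1
g(8) = mex{0,1} = 2
So g(8) = 2.
Stack B is a plain Nim stack of size 6, so its Grundy value is 6.
By the Sprague-Grundy theorem, the Grundy value of a sum of independent games is the XOR of the component values.
Combined value = 2 ⊕ 6 = 4.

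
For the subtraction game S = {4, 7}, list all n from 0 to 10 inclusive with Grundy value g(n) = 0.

0, 1, 2, 3

Grundy values for subtraction set {4, 7}:
g(0) = mex{} = 0
g(1) = mex{} = 0
g(2) = mex{} = 0
g(3) = mex{} = 0
g(4) = mex{0} = 1
g(5) = mex{0} = 1
g(6) = mex{0} = 1
g(7) = mex{0} = 1
g(8) = mex{0,1} = 2
g(9) = mex{0,1} = 2
g(10) = mex{0,1} = 2
The P-positions (g = 0) in 0..10 are 0, 1, 2, 3.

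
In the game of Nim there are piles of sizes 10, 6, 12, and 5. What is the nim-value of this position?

Nim-sum: 10 XOR 6 XOR 12 XOR 5 = 5.

5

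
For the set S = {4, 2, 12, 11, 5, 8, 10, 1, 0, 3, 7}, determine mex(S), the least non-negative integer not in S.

6

The values 0, 1, 2, 3, 4, 5 are all present; 6 is the first non-negative integer missing from the set.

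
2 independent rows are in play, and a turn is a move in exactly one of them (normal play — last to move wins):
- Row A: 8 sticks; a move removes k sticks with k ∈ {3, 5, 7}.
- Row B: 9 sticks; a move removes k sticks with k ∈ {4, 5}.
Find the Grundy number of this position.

Grundy values for row A (subtraction set {3, 5, 7}):
k:     0  1  2  3  4  5  6  7  8
g(k):  0  0  0  1  1  1  2  2  2
So g(8) = 2.
Grundy values for row B (subtraction set {4, 5}):
k:     0  1  2  3  4  5  6  7  8  9
g(k):  0  0  0  0  1  1  1  1  2  0
So g(9) = 0.
By the Sprague-Grundy theorem, the Grundy value of a sum of independent games is the XOR of the component values.
Combined value = 2 XOR 0 = 2.

2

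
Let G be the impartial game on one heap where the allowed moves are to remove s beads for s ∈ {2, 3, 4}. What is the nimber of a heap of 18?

Grundy values for subtraction set {2, 3, 4}:
k:     0  1  2  3  4  5  6  7  8  9 10 11 12 13 14 15 16 17 18
g(k):  0  0  1  1  2  2  0  0  1  1  2  2  0  0  1  1  2  2  0
So g(18) = 0.

0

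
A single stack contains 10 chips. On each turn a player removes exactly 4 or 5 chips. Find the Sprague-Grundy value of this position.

Build the Grundy sequence with g(k) = mex{g(k−s) : s ∈ {4, 5}, s ≤ k}:
g(0) = mex{} = 0
g(1) = mex{} = 0
g(2) = mex{} = 0
g(3) = mex{} = 0
g(4) = mex{0} = 1
g(5) = mex{0} = 1
g(6) = mex{0} = 1
g(7) = mex{0} = 1
g(8) = mex{0,1} = 2
g(9) = mex{1} = 0
g(10) = mex{1} = 0
So g(10) = 0.

0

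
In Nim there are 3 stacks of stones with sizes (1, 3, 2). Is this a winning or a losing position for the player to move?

Bitwise XOR of the heap sizes:
  01  (1)
  11  (3)
  10  (2)
  --
  00  (0)
The nim-sum is 0, so this is a P-position: the player to move is in a losing position under optimal play.

Losing position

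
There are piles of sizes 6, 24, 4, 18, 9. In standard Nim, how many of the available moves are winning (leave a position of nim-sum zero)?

1

Bitwise XOR of the heap sizes:
  00110  (6)
  11000  (24)
  00100  (4)
  10010  (18)
  01001  (9)
  -----
  00001  (1)
The overall nim-sum is X = 1. A pile of size p has a winning move iff p XOR X < p (reduce it to p XOR X).
  6: 6 XOR 1 = 7 ≥ 6 — no move.
  24: 24 XOR 1 = 25 ≥ 24 — no move.
  4: 4 XOR 1 = 5 ≥ 4 — no move.
  18: 18 XOR 1 = 19 ≥ 18 — no move.
  9: 9 XOR 1 = 8 < 9 — winning move (to 8).
That gives 1 winning move.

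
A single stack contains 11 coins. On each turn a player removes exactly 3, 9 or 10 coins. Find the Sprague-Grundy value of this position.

1

Compute g(0), g(1), … for moves {3, 9, 10}:
g(0) = mex{} = 0
g(1) = mex{} = 0
g(2) = mex{} = 0
g(3) = mex{0} = 1
g(4) = mex{0} = 1
g(5) = mex{0} = 1
g(6) = mex{1} = 0
g(7) = mex{1} = 0
g(8) = mex{1} = 0
g(9) = mex{0} = 1
g(10) = mex{0} = 1
g(11) = mex{0} = 1
So g(11) = 1.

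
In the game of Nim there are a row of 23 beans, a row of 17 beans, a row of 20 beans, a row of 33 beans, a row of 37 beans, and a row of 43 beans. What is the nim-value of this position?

61

Nim-sum: 23 ⊕ 17 ⊕ 20 ⊕ 33 ⊕ 37 ⊕ 43 = 61.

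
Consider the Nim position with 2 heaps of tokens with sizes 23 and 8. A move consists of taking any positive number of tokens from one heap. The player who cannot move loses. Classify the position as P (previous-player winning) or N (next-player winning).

In binary:
  10111  (23)
  01000  (8)
  -----
  11111  (31)
The nim-sum is 31 ≠ 0, so this is an N-position: the player to move can win.

N-position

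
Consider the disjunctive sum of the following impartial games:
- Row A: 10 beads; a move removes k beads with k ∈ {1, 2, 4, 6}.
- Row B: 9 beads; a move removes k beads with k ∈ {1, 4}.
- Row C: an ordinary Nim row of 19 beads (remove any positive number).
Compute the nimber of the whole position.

19

Grundy values for row A (subtraction set {1, 2, 4, 6}):
g(0) = mex{} = 0
g(1) = mex{0} = 1
g(2) = mex{0,1} = 2
g(3) = mex{1,2} = 0
g(4) = mex{0,2} = 1
g(5) = mex{0,1} = 2
g(6) = mex{0,1,2} = 3
g(7) = mex{0,1,2,3} = 4
g(8) = mex{1,2,3,4} = 0
g(9) = mex{0,2,4} = 1
g(10) = mex{0,1,3} = 2
So g(10) = 2.
For row B, compute g(0), g(1), … with moves {1, 4}:
g(0) = mex{} = 0
g(1) = mex{0} = 1
g(2) = mex{1} = 0
g(3) = mex{0} = 1
g(4) = mex{0,1} = 2
g(5) = mex{1,2} = 0
g(6) = mex{0} = 1
g(7) = mex{1} = 0
g(8) = mex{0,2} = 1
g(9) = mex{0,1} = 2
So g(9) = 2.
Row C is a plain Nim row of size 19, so its Grundy value is 19.
By the Sprague-Grundy theorem, the Grundy value of a sum of independent games is the XOR of the component values.
Combined value = 2 ⊕ 2 ⊕ 19 = 19.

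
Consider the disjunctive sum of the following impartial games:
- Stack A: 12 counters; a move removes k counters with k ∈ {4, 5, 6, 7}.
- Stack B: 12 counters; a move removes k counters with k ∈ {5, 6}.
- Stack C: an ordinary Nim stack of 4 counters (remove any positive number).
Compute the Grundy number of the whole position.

4

For stack A, compute g(0), g(1), … with moves {4, 5, 6, 7}:
g(0) = mex{} = 0
g(1) = mex{} = 0
g(2) = mex{} = 0
g(3) = mex{} = 0
g(4) = mex{0} = 1
g(5) = mex{0} = 1
g(6) = mex{0} = 1
g(7) = mex{0} = 1
g(8) = mex{0,1} = 2
g(9) = mex{0,1} = 2
g(10) = mex{0,1} = 2
g(11) = mex{1} = 0
g(12) = mex{1,2} = 0
So g(12) = 0.
For stack B, compute g(0), g(1), … with moves {5, 6}:
g(0) = mex{} = 0
g(1) = mex{} = 0
g(2) = mex{} = 0
g(3) = mex{} = 0
g(4) = mex{} = 0
g(5) = mex{0} = 1
g(6) = mex{0} = 1
g(7) = mex{0} = 1
g(8) = mex{0} = 1
g(9) = mex{0} = 1
g(10) = mex{0,1} = 2
g(11) = mex{1} = 0
g(12) = mex{1} = 0
So g(12) = 0.
Stack C is a plain Nim stack of size 4, so its Grundy value is 4.
By the Sprague-Grundy theorem, the Grundy value of a sum of independent games is the XOR of the component values.
Combined value = 0 XOR 0 XOR 4 = 4.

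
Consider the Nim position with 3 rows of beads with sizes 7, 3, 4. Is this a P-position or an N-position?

P-position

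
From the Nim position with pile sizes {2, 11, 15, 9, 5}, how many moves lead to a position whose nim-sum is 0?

3

Write each in binary and XOR column by column:
  0010  (2)
  1011  (11)
  1111  (15)
  1001  (9)
  0101  (5)
  ----
  1010  (10)
The overall nim-sum is X = 10. A pile of size p has a winning move iff p XOR X < p (reduce it to p XOR X).
  2: 2 XOR 10 = 8 ≥ 2 — no move.
  11: 11 XOR 10 = 1 < 11 — winning move (to 1).
  15: 15 XOR 10 = 5 < 15 — winning move (to 5).
  9: 9 XOR 10 = 3 < 9 — winning move (to 3).
  5: 5 XOR 10 = 15 ≥ 5 — no move.
That gives 3 winning moves.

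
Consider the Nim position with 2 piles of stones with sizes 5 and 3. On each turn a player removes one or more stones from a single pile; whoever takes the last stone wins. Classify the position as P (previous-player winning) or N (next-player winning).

Nim-sum: 5 ^ 3 = 6.
The nim-sum is 6 ≠ 0, so this is an N-position: the player to move can win.

N-position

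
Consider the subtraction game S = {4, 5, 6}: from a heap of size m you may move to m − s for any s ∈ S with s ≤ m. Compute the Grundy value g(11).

Grundy values for subtraction set {4, 5, 6}:
g(0) = mex{} = 0
g(1) = mex{} = 0
g(2) = mex{} = 0
g(3) = mex{} = 0
g(4) = mex{0} = 1
g(5) = mex{0} = 1
g(6) = mex{0} = 1
g(7) = mex{0} = 1
g(8) = mex{0,1} = 2
g(9) = mex{0,1} = 2
g(10) = mex{1} = 0
g(11) = mex{1} = 0
So g(11) = 0.

0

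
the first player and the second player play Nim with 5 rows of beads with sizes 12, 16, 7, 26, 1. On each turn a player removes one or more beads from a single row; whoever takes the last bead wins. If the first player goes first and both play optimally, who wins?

the second player wins

Compute the nim-sum pairwise:
12 ^ 16 = 28
28 ^ 7 = 27
27 ^ 26 = 1
1 ^ 1 = 0
The nim-sum is 0, so this is a P-position: the player to move is in a losing position under optimal play; the first player is about to move from it and so loses — the second player wins.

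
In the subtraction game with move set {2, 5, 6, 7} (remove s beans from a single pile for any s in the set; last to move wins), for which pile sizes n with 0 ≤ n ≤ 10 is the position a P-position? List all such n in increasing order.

0, 1, 4

Build the Grundy sequence with g(k) = mex{g(k−s) : s ∈ {2, 5, 6, 7}, s ≤ k}:
k:     0  1  2  3  4  5  6  7  8  9 10
g(k):  0  0  1  1  0  2  1  3  2  2  3
The P-positions (g = 0) in 0..10 are 0, 1, 4.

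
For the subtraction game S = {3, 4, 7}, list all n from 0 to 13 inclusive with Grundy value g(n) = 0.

0, 1, 2, 10, 11, 12

Grundy values for subtraction set {3, 4, 7}:
k:     0  1  2  3  4  5  6  7  8  9 10 11 12 13
g(k):  0  0  0  1  1  1  2  2  2  3  0  0  0  1
The P-positions (g = 0) in 0..13 are 0, 1, 2, 10, 11, 12.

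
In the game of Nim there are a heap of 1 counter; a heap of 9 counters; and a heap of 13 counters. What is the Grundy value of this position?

5

Bitwise XOR of the heap sizes:
  0001  (1)
  1001  (9)
  1101  (13)
  ----
  0101  (5)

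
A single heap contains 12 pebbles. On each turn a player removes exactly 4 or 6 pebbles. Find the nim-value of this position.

0

Build the Grundy sequence with g(k) = mex{g(k−s) : s ∈ {4, 6}, s ≤ k}:
k:     0  1  2  3  4  5  6  7  8  9 10 11 12
g(k):  0  0  0  0  1  1  1  1  2  2  0  0  0
So g(12) = 0.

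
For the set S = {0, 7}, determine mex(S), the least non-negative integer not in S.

0 is in the set but 1 is not, so the mex is 1.

1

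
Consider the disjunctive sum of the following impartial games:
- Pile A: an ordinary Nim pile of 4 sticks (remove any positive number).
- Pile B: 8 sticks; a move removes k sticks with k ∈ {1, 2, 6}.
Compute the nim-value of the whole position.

Pile A is a plain Nim pile of size 4, so its Grundy value is 4.
Grundy values for pile B (subtraction set {1, 2, 6}):
g(0) = mex{} = 0
g(1) = mex{0} = 1
g(2) = mex{0,1} = 2
g(3) = mex{1,2} = 0
g(4) = mex{0,2} = 1
g(5) = mex{0,1} = 2
g(6) = mex{0,1,2} = 3
g(7) = mex{1,2,3} = 0
g(8) = mex{0,2,3} = 1
So g(8) = 1.
By the Sprague-Grundy theorem, the Grundy value of a sum of independent games is the XOR of the component values.
Combined value = 4 ⊕ 1 = 5.

5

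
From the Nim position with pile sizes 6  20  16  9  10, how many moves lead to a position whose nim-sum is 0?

Bitwise XOR of the heap sizes:
  00110  (6)
  10100  (20)
  10000  (16)
  01001  (9)
  01010  (10)
  -----
  00001  (1)
The overall nim-sum is X = 1. A pile of size p has a winning move iff p XOR X < p (reduce it to p XOR X).
  6: 6 XOR 1 = 7 ≥ 6 — no move.
  20: 20 XOR 1 = 21 ≥ 20 — no move.
  16: 16 XOR 1 = 17 ≥ 16 — no move.
  9: 9 XOR 1 = 8 < 9 — winning move (to 8).
  10: 10 XOR 1 = 11 ≥ 10 — no move.
That gives 1 winning move.

1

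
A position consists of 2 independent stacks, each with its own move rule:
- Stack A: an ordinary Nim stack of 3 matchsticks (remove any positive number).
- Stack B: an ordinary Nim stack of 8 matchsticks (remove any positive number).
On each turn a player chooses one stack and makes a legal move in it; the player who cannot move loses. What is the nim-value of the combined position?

11

Stack A is a plain Nim stack of size 3, so its Grundy value is 3.
Stack B is a plain Nim stack of size 8, so its Grundy value is 8.
The value of a disjunctive sum is the nim-sum of the parts.
Combined value = 3 XOR 8 = 11.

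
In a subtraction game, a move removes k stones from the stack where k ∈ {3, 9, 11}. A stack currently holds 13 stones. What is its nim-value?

Build the Grundy sequence with g(k) = mex{g(k−s) : s ∈ {3, 9, 11}, s ≤ k}:
g(0) = mex{} = 0
g(1) = mex{} = 0
g(2) = mex{} = 0
g(3) = mex{0} = 1
g(4) = mex{0} = 1
g(5) = mex{0} = 1
g(6) = mex{1} = 0
g(7) = mex{1} = 0
g(8) = mex{1} = 0
g(9) = mex{0} = 1
g(10) = mex{0} = 1
g(11) = mex{0} = 1
g(12) = mex{0,1} = 2
g(13) = mex{0,1} = 2
So g(13) = 2.

2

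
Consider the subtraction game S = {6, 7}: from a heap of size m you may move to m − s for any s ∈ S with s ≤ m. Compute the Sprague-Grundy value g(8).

1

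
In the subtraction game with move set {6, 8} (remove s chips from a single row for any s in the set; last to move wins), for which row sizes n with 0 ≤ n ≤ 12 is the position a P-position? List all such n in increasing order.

0, 1, 2, 3, 4, 5

Build the Grundy sequence with g(k) = mex{g(k−s) : s ∈ {6, 8}, s ≤ k}:
k:     0  1  2  3  4  5  6  7  8  9 10 11 12
g(k):  0  0  0  0  0  0  1  1  1  1  1  1  2
The P-positions (g = 0) in 0..12 are 0, 1, 2, 3, 4, 5.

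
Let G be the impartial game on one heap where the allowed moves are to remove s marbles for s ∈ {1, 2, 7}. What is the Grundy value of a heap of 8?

Compute g(0), g(1), … for moves {1, 2, 7}:
g(0) = mex{} = 0
g(1) = mex{0} = 1
g(2) = mex{0,1} = 2
g(3) = mex{1,2} = 0
g(4) = mex{0,2} = 1
g(5) = mex{0,1} = 2
g(6) = mex{1,2} = 0
g(7) = mex{0,2} = 1
g(8) = mex{0,1} = 2
So g(8) = 2.

2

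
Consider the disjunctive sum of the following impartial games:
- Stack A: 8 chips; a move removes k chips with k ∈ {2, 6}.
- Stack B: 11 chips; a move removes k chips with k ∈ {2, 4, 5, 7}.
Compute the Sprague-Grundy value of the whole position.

1

Grundy values for stack A (subtraction set {2, 6}):
k:     0  1  2  3  4  5  6  7  8
g(k):  0  0  1  1  0  0  1  1  0
So g(8) = 0.
Build the Grundy sequence for stack B with g(k) = mex{g(k−s) : s ∈ {2, 4, 5, 7}, s ≤ k}:
g(0) = mex{} = 0
g(1) = mex{} = 0
g(2) = mex{0} = 1
g(3) = mex{0} = 1
g(4) = mex{0,1} = 2
g(5) = mex{0,1} = 2
g(6) = mex{0,1,2} = 3
g(7) = mex{0,1,2} = 3
g(8) = mex{0,1,2,3} = 4
g(9) = mex{1,2,3} = 0
g(10) = mex{1,2,3,4} = 0
g(11) = mex{0,2,3} = 1
So g(11) = 1.
The value of a disjunctive sum is the nim-sum of the parts.
Combined value = 0 ⊕ 1 = 1.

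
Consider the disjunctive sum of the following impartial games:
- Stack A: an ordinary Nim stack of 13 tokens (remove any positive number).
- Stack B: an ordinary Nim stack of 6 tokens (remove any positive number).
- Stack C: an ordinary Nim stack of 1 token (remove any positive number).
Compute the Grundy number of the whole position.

Stack A is a plain Nim stack of size 13, so its Grundy value is 13.
Stack B is a plain Nim stack of size 6, so its Grundy value is 6.
Stack C is a plain Nim stack of size 1, so its Grundy value is 1.
By the Sprague-Grundy theorem, the Grundy value of a sum of independent games is the XOR of the component values.
Combined value = 13 XOR 6 XOR 1 = 10.

10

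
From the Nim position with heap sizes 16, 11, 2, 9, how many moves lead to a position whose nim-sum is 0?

1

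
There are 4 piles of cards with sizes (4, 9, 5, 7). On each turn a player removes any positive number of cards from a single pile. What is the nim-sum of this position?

15

Nim-sum: 4 ^ 9 ^ 5 ^ 7 = 15.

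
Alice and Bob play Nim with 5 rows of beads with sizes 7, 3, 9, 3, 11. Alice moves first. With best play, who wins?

In binary:
  0111  (7)
  0011  (3)
  1001  (9)
  0011  (3)
  1011  (11)
  ----
  0101  (5)
The nim-sum is 5 ≠ 0, so this is an N-position: the player to move can win; Alice has a winning move.

Alice wins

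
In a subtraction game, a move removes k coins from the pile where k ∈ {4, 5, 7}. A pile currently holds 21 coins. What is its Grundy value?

2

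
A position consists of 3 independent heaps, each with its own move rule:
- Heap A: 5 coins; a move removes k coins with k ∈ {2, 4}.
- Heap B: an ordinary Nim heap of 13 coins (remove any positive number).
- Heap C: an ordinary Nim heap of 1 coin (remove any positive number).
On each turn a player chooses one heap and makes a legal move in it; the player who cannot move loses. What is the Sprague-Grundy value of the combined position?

For heap A, compute g(0), g(1), … with moves {2, 4}:
g(0) = mex{} = 0
g(1) = mex{} = 0
g(2) = mex{0} = 1
g(3) = mex{0} = 1
g(4) = mex{0,1} = 2
g(5) = mex{0,1} = 2
So g(5) = 2.
Heap B is a plain Nim heap of size 13, so its Grundy value is 13.
Heap C is a plain Nim heap of size 1, so its Grundy value is 1.
The value of a disjunctive sum is the nim-sum of the parts.
Combined value = 2 XOR 13 XOR 1 = 14.

14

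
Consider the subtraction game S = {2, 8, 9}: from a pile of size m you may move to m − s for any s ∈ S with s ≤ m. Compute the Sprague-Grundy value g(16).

0

Compute g(0), g(1), … for moves {2, 8, 9}:
k:     0  1  2  3  4  5  6  7  8  9 10 11 12 13 14 15 16
g(k):  0  0  1  1  0  0  1  1  2  2  3  0  2  1  3  0  0
So g(16) = 0.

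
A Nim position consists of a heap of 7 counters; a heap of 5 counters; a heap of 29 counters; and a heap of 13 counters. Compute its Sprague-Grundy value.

Compute the nim-sum pairwise:
7 ⊕ 5 = 2
2 ⊕ 29 = 31
31 ⊕ 13 = 18

18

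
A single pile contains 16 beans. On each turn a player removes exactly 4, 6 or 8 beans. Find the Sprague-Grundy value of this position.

Grundy values for subtraction set {4, 6, 8}:
k:     0  1  2  3  4  5  6  7  8  9 10 11 12 13 14 15 16
g(k):  0  0  0  0  1  1  1  1  2  2  2  2  0  0  0  0  1
So g(16) = 1.

1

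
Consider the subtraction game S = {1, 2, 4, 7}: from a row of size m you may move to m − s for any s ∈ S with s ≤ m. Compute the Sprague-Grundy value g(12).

Compute g(0), g(1), … for moves {1, 2, 4, 7}:
g(0) = mex{} = 0
g(1) = mex{0} = 1
g(2) = mex{0,1} = 2
g(3) = mex{1,2} = 0
g(4) = mex{0,2} = 1
g(5) = mex{0,1} = 2
g(6) = mex{1,2} = 0
g(7) = mex{0,2} = 1
g(8) = mex{0,1} = 2
g(9) = mex{1,2} = 0
g(10) = mex{0,2} = 1
g(11) = mex{0,1} = 2
g(12) = mex{1,2} = 0
So g(12) = 0.

0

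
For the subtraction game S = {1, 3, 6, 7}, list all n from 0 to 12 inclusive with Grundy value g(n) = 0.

Compute g(0), g(1), … for moves {1, 3, 6, 7}:
k:     0  1  2  3  4  5  6  7  8  9 10 11 12
g(k):  0  1  0  1  0  1  2  3  2  3  2  3  0
The P-positions (g = 0) in 0..12 are 0, 2, 4, 12.

0, 2, 4, 12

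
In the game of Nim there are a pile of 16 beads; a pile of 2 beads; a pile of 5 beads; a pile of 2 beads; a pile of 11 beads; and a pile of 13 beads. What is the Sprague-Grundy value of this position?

Nim-sum: 16 ^ 2 ^ 5 ^ 2 ^ 11 ^ 13 = 19.

19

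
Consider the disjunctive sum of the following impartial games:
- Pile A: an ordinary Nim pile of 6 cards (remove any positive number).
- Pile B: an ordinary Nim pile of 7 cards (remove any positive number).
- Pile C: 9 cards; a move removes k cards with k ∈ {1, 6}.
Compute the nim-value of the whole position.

1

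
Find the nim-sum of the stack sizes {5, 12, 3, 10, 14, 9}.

7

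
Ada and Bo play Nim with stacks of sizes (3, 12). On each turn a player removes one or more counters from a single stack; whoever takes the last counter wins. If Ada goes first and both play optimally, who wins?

Compute the nim-sum pairwise:
3 ^ 12 = 15
The nim-sum is 15 ≠ 0, so this is an N-position: the player to move can win; Ada has a winning move.

Ada wins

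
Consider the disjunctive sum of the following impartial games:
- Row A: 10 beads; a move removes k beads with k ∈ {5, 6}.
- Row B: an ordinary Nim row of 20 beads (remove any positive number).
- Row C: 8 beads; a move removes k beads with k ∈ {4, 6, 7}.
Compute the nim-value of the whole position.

20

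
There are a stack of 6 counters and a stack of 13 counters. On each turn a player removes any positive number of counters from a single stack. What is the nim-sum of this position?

11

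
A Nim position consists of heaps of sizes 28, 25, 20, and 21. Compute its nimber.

4

Bitwise XOR of the heap sizes:
  11100  (28)
  11001  (25)
  10100  (20)
  10101  (21)
  -----
  00100  (4)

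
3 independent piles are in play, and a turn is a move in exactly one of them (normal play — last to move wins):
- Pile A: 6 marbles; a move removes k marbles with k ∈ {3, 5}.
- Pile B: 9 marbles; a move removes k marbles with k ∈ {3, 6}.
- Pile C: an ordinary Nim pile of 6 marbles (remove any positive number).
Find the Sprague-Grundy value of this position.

For pile A, compute g(0), g(1), … with moves {3, 5}:
g(0) = mex{} = 0
g(1) = mex{} = 0
g(2) = mex{} = 0
g(3) = mex{0} = 1
g(4) = mex{0} = 1
g(5) = mex{0} = 1
g(6) = mex{0,1} = 2
So g(6) = 2.
Build the Grundy sequence for pile B with g(k) = mex{g(k−s) : s ∈ {3, 6}, s ≤ k}:
g(0) = mex{} = 0
g(1) = mex{} = 0
g(2) = mex{} = 0
g(3) = mex{0} = 1
g(4) = mex{0} = 1
g(5) = mex{0} = 1
g(6) = mex{0,1} = 2
g(7) = mex{0,1} = 2
g(8) = mex{0,1} = 2
g(9) = mex{1,2} = 0
So g(9) = 0.
Pile C is a plain Nim pile of size 6, so its Grundy value is 6.
By the Sprague-Grundy theorem, the Grundy value of a sum of independent games is the XOR of the component values.
Combined value = 2 XOR 0 XOR 6 = 4.

4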